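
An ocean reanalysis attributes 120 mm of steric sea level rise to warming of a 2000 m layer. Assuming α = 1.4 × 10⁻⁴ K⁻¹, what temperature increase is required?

ΔT = Δh/(αH) = 0.12 / (1.4×10⁻⁴ × 2000) ≈ 0.4286 °C

0.429 °C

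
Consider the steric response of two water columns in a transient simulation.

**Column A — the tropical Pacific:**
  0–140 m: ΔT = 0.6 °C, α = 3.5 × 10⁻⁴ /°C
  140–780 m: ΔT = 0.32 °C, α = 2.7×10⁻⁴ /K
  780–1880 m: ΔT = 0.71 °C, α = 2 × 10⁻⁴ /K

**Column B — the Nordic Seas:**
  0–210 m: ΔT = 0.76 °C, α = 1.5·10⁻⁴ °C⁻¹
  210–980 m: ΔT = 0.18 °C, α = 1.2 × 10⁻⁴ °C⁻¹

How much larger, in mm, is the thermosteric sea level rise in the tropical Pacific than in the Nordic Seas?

Δh_A − Δh_B ≈ 200 mm

A 0–140 m: 0.6 × 3.5×10⁻⁴ × 140 = 0.02940 m
A Layer 2: 640 × 0.32 × 2.7×10⁻⁴ = 0.055296 m
A 780–1880 m: 0.71 × 2×10⁻⁴ × 1100 = 0.15620 m
A total: 0.240896 m
B 0.76 × 210 × 1.5×10⁻⁴ = 0.02394 m
B 210–980 m: 0.18 × 770 × 1.2×10⁻⁴ = 0.016632 m
B total: 0.040572 m
Difference: 0.240896 − 0.040572 = 0.200324 m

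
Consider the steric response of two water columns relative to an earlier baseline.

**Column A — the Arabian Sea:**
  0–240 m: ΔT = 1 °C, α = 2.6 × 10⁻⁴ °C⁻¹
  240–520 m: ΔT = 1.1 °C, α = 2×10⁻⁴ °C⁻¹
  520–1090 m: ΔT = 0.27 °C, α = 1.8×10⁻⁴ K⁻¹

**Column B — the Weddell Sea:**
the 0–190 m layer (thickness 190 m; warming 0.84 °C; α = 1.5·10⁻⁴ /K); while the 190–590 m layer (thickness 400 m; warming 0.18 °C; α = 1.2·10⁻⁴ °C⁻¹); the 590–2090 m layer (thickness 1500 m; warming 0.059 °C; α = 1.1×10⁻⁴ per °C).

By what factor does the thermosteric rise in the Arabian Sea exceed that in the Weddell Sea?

3.6

A 240 × 1 × 2.6×10⁻⁴ = 0.06240 m
A 280 × 2×10⁻⁴ × 1.1 = 0.06160 m
A 520–1090 m: 570 × 1.8×10⁻⁴ × 0.27 = 0.027702 m
A total: 0.151702 m
B 1.5×10⁻⁴ × 0.84 × 190 = 0.02394 m
B 400 × 0.18 × 1.2×10⁻⁴ = 0.00864 m
B 590–2090 m: 0.059 × 1.1×10⁻⁴ × 1500 = 0.009735 m
B total: 0.042315 m
Ratio: 0.151702 / 0.042315 ≈ 3.585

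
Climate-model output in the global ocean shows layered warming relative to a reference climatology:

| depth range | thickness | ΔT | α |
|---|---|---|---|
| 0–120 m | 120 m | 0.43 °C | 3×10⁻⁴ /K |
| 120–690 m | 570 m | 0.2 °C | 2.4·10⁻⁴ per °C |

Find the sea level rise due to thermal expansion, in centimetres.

3×10⁻⁴ × 120 × 0.43 = 0.01548 m
Layer 2: 570 × 2.4×10⁻⁴ × 0.2 = 0.02736 m
Δh = 0.01548 + 0.02736 = 0.04284 m ≈ 4.28 cm

4.28 cm of thermosteric rise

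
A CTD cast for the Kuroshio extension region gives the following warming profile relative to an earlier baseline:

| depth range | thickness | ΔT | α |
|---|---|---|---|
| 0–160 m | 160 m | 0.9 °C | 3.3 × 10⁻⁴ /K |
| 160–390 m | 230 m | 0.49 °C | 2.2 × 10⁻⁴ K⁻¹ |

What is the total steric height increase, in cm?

Δh = 7.23 cm

Layer 1: 160 × 3.3×10⁻⁴ × 0.9 = 0.04752 m
2.2×10⁻⁴ × 230 × 0.49 = 0.024794 m
Δh = 0.04752 + 0.024794 = 0.072314 m ≈ 7.23 cm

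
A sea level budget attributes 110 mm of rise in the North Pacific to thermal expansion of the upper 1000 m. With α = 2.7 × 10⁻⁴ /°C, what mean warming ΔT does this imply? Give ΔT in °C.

0.407 °C

ΔT = Δh/(αH) = 0.11 / (2.7×10⁻⁴ × 1000) ≈ 0.4074 °C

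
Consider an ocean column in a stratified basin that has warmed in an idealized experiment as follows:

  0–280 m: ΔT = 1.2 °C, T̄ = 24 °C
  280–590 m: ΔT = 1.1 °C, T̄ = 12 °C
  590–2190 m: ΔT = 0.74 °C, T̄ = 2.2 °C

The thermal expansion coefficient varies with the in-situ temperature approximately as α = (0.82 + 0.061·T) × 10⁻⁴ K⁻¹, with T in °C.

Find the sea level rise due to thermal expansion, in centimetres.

Δh ≈ 24.3 cm

Layer 1: α = (0.82 + 0.061×24)×10⁻⁴ = 2.284×10⁻⁴ K⁻¹
Layer 2: α = (0.82 + 0.061×12)×10⁻⁴ = 1.552×10⁻⁴ K⁻¹
Layer 3: α = (0.82 + 0.061×2.2)×10⁻⁴ = 0.9542×10⁻⁴ K⁻¹
Layer 1: 2.284×10⁻⁴ × 280 × 1.2 = 0.0767424 m
Layer 2: 1.1 × 1.552×10⁻⁴ × 310 = 0.0529232 m
1600 × 0.74 × 0.9542×10⁻⁴ = 0.11297728 m
Δh = 0.0767424 + 0.0529232 + 0.11297728 = 0.24264288 m ≈ 24.3 cm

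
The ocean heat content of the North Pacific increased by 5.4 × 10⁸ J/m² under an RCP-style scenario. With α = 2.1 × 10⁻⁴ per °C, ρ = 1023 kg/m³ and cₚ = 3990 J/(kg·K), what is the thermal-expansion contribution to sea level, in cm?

Δh = αQ/(ρcₚ) = 2.1×10⁻⁴ × 5.4×10⁸ / (1023 × 3990) ≈ 0.027782 m

about 2.78 cm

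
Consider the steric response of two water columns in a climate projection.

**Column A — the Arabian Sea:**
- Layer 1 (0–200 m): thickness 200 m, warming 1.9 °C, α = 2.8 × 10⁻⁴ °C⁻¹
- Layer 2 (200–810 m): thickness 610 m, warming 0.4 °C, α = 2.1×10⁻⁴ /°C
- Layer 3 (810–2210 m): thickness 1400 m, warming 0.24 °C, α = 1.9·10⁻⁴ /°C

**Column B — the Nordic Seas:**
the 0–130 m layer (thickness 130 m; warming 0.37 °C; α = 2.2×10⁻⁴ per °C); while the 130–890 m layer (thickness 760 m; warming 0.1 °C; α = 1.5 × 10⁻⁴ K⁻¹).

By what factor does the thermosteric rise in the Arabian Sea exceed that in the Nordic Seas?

A 200 × 2.8×10⁻⁴ × 1.9 = 0.10640 m
A 200–810 m: 0.4 × 2.1×10⁻⁴ × 610 = 0.05124 m
A 810–2210 m: 1.9×10⁻⁴ × 1400 × 0.24 = 0.06384 m
A total: 0.22148 m
B Layer 1: 0.37 × 130 × 2.2×10⁻⁴ = 0.010582 m
B 130–890 m: 1.5×10⁻⁴ × 760 × 0.1 = 0.01140 m
B total: 0.021982 m
Ratio: 0.22148 / 0.021982 ≈ 10.08

a factor of 10.1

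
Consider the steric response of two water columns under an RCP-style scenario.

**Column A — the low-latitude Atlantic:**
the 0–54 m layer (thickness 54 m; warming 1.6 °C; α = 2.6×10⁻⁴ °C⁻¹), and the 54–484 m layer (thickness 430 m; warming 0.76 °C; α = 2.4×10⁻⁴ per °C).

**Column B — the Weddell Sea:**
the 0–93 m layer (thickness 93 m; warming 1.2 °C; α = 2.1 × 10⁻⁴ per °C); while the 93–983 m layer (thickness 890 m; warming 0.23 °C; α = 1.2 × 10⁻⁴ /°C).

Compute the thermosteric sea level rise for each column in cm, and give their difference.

Δh_A ≈ 10 cm, Δh_B ≈ 4.8 cm; difference ≈ 5.3 cm

A 2.6×10⁻⁴ × 1.6 × 54 = 0.022464 m
A Layer 2: 430 × 2.4×10⁻⁴ × 0.76 = 0.078432 m
A total: 0.100896 m
B Layer 1: 1.2 × 2.1×10⁻⁴ × 93 = 0.023436 m
B 890 × 1.2×10⁻⁴ × 0.23 = 0.024564 m
B total: 0.04800 m
Difference: 0.100896 − 0.04800 = 0.052896 m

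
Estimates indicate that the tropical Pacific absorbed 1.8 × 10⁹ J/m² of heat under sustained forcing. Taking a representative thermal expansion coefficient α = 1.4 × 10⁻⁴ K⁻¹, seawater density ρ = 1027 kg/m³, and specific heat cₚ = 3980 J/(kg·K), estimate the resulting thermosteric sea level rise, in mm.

62 mm of thermosteric rise

Δh = αQ/(ρcₚ) = 1.4×10⁻⁴ × 1.8×10⁹ / (1027 × 3980) ≈ 0.061652 m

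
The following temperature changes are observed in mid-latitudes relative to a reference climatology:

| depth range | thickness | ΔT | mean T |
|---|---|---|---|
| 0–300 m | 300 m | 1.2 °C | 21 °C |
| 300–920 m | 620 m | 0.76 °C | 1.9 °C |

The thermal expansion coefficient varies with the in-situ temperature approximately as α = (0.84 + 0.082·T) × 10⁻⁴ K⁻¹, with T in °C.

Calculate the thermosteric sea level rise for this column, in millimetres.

Layer 1: α = (0.84 + 0.082×21)×10⁻⁴ = 2.562×10⁻⁴ K⁻¹
Layer 2: α = (0.84 + 0.082×1.9)×10⁻⁴ = 0.9958×10⁻⁴ K⁻¹
2.562×10⁻⁴ × 300 × 1.2 = 0.092232 m
Layer 2: 0.76 × 620 × 0.9958×10⁻⁴ = 0.046922096 m
Δh = 0.092232 + 0.046922096 = 0.139154096 m ≈ 139 mm

Δh ≈ 139 mm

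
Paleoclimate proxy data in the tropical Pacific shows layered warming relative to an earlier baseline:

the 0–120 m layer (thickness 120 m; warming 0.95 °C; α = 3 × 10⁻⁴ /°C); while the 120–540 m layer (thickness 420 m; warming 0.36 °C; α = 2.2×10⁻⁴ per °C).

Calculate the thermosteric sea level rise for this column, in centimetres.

Δh ≈ 6.75 cm

0.95 × 3×10⁻⁴ × 120 = 0.03420 m
420 × 2.2×10⁻⁴ × 0.36 = 0.033264 m
Δh = 0.03420 + 0.033264 = 0.067464 m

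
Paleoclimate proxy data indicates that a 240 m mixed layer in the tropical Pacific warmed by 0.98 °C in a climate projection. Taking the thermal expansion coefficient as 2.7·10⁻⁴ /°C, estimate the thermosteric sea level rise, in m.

Δh = 0.0635 m

Δh = αΔT·H = 2.7×10⁻⁴ × 0.98 × 240 = 0.063504 m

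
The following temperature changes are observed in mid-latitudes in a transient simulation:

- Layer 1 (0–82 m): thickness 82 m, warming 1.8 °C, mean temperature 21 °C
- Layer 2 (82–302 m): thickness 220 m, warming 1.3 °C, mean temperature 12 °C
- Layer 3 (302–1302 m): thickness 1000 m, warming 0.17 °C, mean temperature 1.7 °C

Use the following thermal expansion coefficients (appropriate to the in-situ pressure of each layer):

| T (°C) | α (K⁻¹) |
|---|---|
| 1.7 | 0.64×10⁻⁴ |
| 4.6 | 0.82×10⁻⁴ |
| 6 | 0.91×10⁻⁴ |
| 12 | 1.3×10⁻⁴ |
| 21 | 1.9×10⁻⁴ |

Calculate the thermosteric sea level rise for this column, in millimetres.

Δh = 76 mm

Layer 1 at 21 °C → α = 1.9×10⁻⁴ K⁻¹
Layer 2 at 12 °C → α = 1.3×10⁻⁴ K⁻¹
Layer 3 at 1.7 °C → α = 0.64×10⁻⁴ K⁻¹
Layer 1: 1.8 × 1.9×10⁻⁴ × 82 = 0.028044 m
Layer 2: 1.3×10⁻⁴ × 220 × 1.3 = 0.03718 m
0.17 × 1000 × 0.64×10⁻⁴ = 0.01088 m
Δh = 0.028044 + 0.03718 + 0.01088 = 0.076104 m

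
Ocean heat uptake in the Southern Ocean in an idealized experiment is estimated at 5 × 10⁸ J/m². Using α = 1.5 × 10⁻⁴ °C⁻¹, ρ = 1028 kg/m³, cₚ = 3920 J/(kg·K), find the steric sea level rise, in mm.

18.6 mm

Δh = αQ/(ρcₚ) = 1.5×10⁻⁴ × 5×10⁸ / (1028 × 3920) ≈ 0.018612 m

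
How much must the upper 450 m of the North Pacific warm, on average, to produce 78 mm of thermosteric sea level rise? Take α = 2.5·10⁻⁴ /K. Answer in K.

ΔT = Δh/(αH) = 0.078 / (2.5×10⁻⁴ × 450) ≈ 0.6933 K

0.69 K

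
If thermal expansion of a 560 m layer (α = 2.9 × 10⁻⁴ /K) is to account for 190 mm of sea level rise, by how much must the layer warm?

1.2 K

ΔT = Δh/(αH) = 0.19 / (2.9×10⁻⁴ × 560) ≈ 1.170 K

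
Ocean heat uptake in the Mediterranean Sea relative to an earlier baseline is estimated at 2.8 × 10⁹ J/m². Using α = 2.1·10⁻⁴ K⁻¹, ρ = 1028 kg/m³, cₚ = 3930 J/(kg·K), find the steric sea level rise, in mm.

146 mm of thermosteric rise

Δh = αQ/(ρcₚ) = 2.1×10⁻⁴ × 2.8×10⁹ / (1028 × 3930) ≈ 0.14554 m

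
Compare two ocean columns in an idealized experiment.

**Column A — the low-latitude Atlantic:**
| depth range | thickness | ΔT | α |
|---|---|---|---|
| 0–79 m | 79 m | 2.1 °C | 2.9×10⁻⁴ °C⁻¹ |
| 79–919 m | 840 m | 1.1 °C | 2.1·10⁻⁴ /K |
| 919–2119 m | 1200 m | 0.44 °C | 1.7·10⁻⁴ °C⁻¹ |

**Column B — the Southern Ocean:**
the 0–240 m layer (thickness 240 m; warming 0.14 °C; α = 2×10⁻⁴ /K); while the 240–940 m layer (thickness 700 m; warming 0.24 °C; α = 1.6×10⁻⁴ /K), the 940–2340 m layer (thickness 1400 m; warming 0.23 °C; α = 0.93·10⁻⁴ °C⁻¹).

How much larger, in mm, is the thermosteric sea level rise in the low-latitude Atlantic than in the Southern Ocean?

270 mm

A 0–79 m: 2.1 × 2.9×10⁻⁴ × 79 = 0.048111 m
A Layer 2: 1.1 × 840 × 2.1×10⁻⁴ = 0.19404 m
A 919–2119 m: 1200 × 1.7×10⁻⁴ × 0.44 = 0.08976 m
A total: 0.331911 m
B Layer 1: 0.14 × 2×10⁻⁴ × 240 = 0.00672 m
B 0.24 × 1.6×10⁻⁴ × 700 = 0.02688 m
B Layer 3: 0.23 × 0.93×10⁻⁴ × 1400 = 0.029946 m
B total: 0.063546 m
Difference: 0.331911 − 0.063546 = 0.268365 m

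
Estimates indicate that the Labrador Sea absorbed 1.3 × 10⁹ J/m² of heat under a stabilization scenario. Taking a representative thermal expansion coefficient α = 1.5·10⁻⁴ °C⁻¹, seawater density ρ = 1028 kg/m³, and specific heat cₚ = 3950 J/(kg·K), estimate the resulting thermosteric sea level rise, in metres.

about 0.0480 m

Δh = αQ/(ρcₚ) = 1.5×10⁻⁴ × 1.3×10⁹ / (1028 × 3950) ≈ 0.048022 m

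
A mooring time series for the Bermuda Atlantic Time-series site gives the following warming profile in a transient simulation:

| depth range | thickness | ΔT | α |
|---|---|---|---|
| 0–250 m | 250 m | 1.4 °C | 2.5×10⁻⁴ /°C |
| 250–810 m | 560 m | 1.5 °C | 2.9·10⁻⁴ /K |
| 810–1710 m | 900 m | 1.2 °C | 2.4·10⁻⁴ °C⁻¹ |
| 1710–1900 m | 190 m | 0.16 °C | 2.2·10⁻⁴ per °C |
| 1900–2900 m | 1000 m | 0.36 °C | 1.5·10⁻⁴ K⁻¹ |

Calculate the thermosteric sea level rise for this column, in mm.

651 mm of thermosteric rise

2.5×10⁻⁴ × 250 × 1.4 = 0.08750 m
Layer 2: 2.9×10⁻⁴ × 1.5 × 560 = 0.24360 m
Layer 3: 1.2 × 900 × 2.4×10⁻⁴ = 0.25920 m
Layer 4: 190 × 0.16 × 2.2×10⁻⁴ = 0.006688 m
Layer 5: 1000 × 0.36 × 1.5×10⁻⁴ = 0.05400 m
Δh = 0.08750 + 0.24360 + 0.25920 + 0.006688 + 0.05400 = 0.650988 m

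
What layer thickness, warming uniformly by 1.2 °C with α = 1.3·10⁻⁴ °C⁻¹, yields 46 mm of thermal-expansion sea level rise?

H = Δh/(αΔT) = 0.046 / (1.3×10⁻⁴ × 1.2) ≈ 294.9 m

H ≈ 290 m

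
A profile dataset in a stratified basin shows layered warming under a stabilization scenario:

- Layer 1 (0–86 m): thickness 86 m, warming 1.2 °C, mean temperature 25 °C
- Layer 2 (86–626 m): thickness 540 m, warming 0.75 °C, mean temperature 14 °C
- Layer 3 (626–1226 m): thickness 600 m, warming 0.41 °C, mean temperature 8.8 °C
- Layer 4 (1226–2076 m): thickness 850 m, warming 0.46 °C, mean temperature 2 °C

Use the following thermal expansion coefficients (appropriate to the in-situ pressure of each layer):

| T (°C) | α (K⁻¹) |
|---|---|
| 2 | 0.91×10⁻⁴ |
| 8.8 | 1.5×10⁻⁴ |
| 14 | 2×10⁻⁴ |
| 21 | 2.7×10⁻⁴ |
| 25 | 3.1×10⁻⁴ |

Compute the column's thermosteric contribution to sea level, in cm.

Δh ≈ 18.5 cm

Layer 1 at 25 °C → α = 3.1×10⁻⁴ K⁻¹
Layer 2 at 14 °C → α = 2×10⁻⁴ K⁻¹
Layer 3 at 8.8 °C → α = 1.5×10⁻⁴ K⁻¹
Layer 4 at 2 °C → α = 0.91×10⁻⁴ K⁻¹
1.2 × 3.1×10⁻⁴ × 86 = 0.031992 m
2×10⁻⁴ × 540 × 0.75 = 0.08100 m
0.41 × 1.5×10⁻⁴ × 600 = 0.03690 m
1226–2076 m: 0.46 × 0.91×10⁻⁴ × 850 = 0.035581 m
Δh = 0.031992 + 0.08100 + 0.03690 + 0.035581 = 0.185473 m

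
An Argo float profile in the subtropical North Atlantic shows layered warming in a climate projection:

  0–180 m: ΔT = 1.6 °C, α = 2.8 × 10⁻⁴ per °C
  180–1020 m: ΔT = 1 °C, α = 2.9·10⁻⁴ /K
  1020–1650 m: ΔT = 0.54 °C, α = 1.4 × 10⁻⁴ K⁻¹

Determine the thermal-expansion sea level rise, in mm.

about 370 mm

180 × 1.6 × 2.8×10⁻⁴ = 0.08064 m
1 × 840 × 2.9×10⁻⁴ = 0.24360 m
Layer 3: 1.4×10⁻⁴ × 0.54 × 630 = 0.047628 m
Δh = 0.08064 + 0.24360 + 0.047628 = 0.371868 m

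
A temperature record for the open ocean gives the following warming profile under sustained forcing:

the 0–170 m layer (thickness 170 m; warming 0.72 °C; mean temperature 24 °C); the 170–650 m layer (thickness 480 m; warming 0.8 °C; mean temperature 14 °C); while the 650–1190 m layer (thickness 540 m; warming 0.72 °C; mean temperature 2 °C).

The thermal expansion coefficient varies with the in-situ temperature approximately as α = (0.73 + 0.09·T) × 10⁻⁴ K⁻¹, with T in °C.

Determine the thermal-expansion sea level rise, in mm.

Layer 1: α = (0.73 + 0.09×24)×10⁻⁴ = 2.89×10⁻⁴ K⁻¹
Layer 2: α = (0.73 + 0.09×14)×10⁻⁴ = 1.99×10⁻⁴ K⁻¹
Layer 3: α = (0.73 + 0.09×2)×10⁻⁴ = 0.91×10⁻⁴ K⁻¹
0–170 m: 2.89×10⁻⁴ × 0.72 × 170 = 0.0353736 m
1.99×10⁻⁴ × 480 × 0.8 = 0.076416 m
0.72 × 540 × 0.91×10⁻⁴ = 0.0353808 m
Δh = 0.0353736 + 0.076416 + 0.0353808 = 0.1471704 m ≈ 147 mm

Δh = 147 mm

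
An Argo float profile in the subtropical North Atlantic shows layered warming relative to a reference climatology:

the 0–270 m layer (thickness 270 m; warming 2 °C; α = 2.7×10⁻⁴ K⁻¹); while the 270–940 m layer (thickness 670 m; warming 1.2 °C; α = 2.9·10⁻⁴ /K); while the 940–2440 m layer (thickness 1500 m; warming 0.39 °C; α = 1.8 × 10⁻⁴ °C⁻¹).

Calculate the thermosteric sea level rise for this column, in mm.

Δh ≈ 480 mm

Layer 1: 2.7×10⁻⁴ × 270 × 2 = 0.14580 m
270–940 m: 2.9×10⁻⁴ × 670 × 1.2 = 0.23316 m
1.8×10⁻⁴ × 0.39 × 1500 = 0.10530 m
Δh = 0.14580 + 0.23316 + 0.10530 = 0.48426 m ≈ 480 mm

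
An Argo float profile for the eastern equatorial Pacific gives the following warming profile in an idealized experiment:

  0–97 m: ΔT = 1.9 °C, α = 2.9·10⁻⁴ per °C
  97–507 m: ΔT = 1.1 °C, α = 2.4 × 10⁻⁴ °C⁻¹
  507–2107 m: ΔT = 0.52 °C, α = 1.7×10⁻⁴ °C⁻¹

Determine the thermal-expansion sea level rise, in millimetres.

Δh ≈ 303 mm

Layer 1: 1.9 × 2.9×10⁻⁴ × 97 = 0.053447 m
Layer 2: 410 × 1.1 × 2.4×10⁻⁴ = 0.10824 m
Layer 3: 1.7×10⁻⁴ × 0.52 × 1600 = 0.14144 m
Δh = 0.053447 + 0.10824 + 0.14144 = 0.303127 m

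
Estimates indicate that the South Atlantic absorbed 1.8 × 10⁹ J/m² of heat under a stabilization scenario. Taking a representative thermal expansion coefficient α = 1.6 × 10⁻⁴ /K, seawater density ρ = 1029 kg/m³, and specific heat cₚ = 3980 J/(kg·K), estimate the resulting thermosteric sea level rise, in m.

Δh = αQ/(ρcₚ) = 1.6×10⁻⁴ × 1.8×10⁹ / (1029 × 3980) ≈ 0.070322 m

Δh = 0.070 m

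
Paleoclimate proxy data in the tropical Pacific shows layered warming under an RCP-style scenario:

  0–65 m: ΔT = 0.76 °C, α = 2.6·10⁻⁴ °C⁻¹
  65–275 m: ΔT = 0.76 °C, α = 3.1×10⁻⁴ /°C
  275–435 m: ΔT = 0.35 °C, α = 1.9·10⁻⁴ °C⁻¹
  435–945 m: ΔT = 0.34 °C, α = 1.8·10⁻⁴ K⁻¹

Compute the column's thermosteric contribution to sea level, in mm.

104 mm

Layer 1: 2.6×10⁻⁴ × 65 × 0.76 = 0.012844 m
Layer 2: 0.76 × 3.1×10⁻⁴ × 210 = 0.049476 m
Layer 3: 0.35 × 1.9×10⁻⁴ × 160 = 0.01064 m
1.8×10⁻⁴ × 0.34 × 510 = 0.031212 m
Δh = 0.012844 + 0.049476 + 0.01064 + 0.031212 = 0.104172 m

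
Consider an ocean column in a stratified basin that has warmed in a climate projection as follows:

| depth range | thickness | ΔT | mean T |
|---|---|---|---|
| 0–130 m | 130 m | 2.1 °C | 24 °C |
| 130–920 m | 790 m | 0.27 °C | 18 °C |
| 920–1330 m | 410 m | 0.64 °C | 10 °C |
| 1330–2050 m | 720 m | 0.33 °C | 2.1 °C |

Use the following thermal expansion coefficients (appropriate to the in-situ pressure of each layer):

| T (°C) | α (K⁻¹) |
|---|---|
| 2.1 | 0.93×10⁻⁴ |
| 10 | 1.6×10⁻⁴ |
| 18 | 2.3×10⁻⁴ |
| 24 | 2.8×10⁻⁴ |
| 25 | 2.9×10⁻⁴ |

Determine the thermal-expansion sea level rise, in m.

Layer 1 at 24 °C → α = 2.8×10⁻⁴ K⁻¹
Layer 2 at 18 °C → α = 2.3×10⁻⁴ K⁻¹
Layer 3 at 10 °C → α = 1.6×10⁻⁴ K⁻¹
Layer 4 at 2.1 °C → α = 0.93×10⁻⁴ K⁻¹
0–130 m: 130 × 2.1 × 2.8×10⁻⁴ = 0.07644 m
Layer 2: 2.3×10⁻⁴ × 0.27 × 790 = 0.049059 m
920–1330 m: 1.6×10⁻⁴ × 410 × 0.64 = 0.041984 m
Layer 4: 720 × 0.93×10⁻⁴ × 0.33 = 0.0220968 m
Δh = 0.07644 + 0.049059 + 0.041984 + 0.0220968 = 0.1895798 m ≈ 0.190 m

about 0.190 m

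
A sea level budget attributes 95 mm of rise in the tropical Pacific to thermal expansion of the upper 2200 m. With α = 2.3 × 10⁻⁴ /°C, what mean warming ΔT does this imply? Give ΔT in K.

0.188 K

ΔT = Δh/(αH) = 0.095 / (2.3×10⁻⁴ × 2200) ≈ 0.1877 K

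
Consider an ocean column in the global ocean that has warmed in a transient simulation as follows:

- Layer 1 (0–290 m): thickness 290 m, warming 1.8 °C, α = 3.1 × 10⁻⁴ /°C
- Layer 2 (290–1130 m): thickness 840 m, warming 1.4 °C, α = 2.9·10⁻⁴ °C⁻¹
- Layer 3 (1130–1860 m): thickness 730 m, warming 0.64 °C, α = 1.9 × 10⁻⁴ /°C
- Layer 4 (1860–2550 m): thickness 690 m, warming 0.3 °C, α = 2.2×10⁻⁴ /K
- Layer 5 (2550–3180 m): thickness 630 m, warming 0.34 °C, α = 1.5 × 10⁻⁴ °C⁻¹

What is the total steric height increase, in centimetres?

0–290 m: 3.1×10⁻⁴ × 1.8 × 290 = 0.16182 m
Layer 2: 840 × 2.9×10⁻⁴ × 1.4 = 0.34104 m
1130–1860 m: 0.64 × 1.9×10⁻⁴ × 730 = 0.088768 m
Layer 4: 0.3 × 2.2×10⁻⁴ × 690 = 0.04554 m
Layer 5: 1.5×10⁻⁴ × 0.34 × 630 = 0.03213 m
Δh = 0.16182 + 0.34104 + 0.088768 + 0.04554 + 0.03213 = 0.669298 m

about 67 cm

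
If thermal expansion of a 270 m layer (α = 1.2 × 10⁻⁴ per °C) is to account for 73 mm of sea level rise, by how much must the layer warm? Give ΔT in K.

ΔT = Δh/(αH) = 0.073 / (1.2×10⁻⁴ × 270) ≈ 2.253 K

about 2.25 K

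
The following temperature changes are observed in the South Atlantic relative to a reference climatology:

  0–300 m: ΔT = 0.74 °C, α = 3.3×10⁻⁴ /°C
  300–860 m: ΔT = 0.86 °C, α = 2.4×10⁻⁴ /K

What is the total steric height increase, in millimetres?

0–300 m: 3.3×10⁻⁴ × 0.74 × 300 = 0.07326 m
Layer 2: 2.4×10⁻⁴ × 0.86 × 560 = 0.115584 m
Δh = 0.07326 + 0.115584 = 0.188844 m

Δh = 189 mm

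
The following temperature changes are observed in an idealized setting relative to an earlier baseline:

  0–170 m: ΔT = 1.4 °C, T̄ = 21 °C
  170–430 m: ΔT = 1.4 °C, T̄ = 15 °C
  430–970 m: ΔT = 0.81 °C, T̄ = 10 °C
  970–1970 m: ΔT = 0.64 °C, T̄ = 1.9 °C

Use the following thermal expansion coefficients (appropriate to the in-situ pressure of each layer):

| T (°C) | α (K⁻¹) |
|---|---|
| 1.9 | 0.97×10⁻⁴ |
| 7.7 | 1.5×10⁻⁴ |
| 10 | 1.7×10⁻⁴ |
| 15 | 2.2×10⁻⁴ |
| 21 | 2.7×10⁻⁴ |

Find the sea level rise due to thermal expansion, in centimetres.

Δh = 28.1 cm

Layer 1 at 21 °C → α = 2.7×10⁻⁴ K⁻¹
Layer 2 at 15 °C → α = 2.2×10⁻⁴ K⁻¹
Layer 3 at 10 °C → α = 1.7×10⁻⁴ K⁻¹
Layer 4 at 1.9 °C → α = 0.97×10⁻⁴ K⁻¹
1.4 × 170 × 2.7×10⁻⁴ = 0.06426 m
170–430 m: 2.2×10⁻⁴ × 1.4 × 260 = 0.08008 m
540 × 1.7×10⁻⁴ × 0.81 = 0.074358 m
970–1970 m: 1000 × 0.97×10⁻⁴ × 0.64 = 0.06208 m
Δh = 0.06426 + 0.08008 + 0.074358 + 0.06208 = 0.280778 m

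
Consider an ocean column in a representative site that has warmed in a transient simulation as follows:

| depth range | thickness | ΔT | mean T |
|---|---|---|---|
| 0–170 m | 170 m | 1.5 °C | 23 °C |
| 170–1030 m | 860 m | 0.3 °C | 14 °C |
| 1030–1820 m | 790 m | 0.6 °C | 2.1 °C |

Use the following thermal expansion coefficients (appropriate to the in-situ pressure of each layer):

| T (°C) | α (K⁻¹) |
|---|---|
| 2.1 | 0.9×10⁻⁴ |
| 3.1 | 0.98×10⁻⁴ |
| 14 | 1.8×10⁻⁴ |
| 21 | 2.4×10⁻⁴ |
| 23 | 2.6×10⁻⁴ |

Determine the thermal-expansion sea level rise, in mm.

Δh = 160 mm

Layer 1 at 23 °C → α = 2.6×10⁻⁴ K⁻¹
Layer 2 at 14 °C → α = 1.8×10⁻⁴ K⁻¹
Layer 3 at 2.1 °C → α = 0.9×10⁻⁴ K⁻¹
Layer 1: 2.6×10⁻⁴ × 1.5 × 170 = 0.06630 m
Layer 2: 1.8×10⁻⁴ × 860 × 0.3 = 0.04644 m
Layer 3: 0.6 × 790 × 0.9×10⁻⁴ = 0.04266 m
Δh = 0.06630 + 0.04644 + 0.04266 = 0.15540 m ≈ 160 mm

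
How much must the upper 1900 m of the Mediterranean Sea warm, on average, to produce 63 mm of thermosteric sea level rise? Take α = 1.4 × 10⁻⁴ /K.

ΔT = Δh/(αH) = 0.063 / (1.4×10⁻⁴ × 1900) ≈ 0.2368 °C

0.237 °C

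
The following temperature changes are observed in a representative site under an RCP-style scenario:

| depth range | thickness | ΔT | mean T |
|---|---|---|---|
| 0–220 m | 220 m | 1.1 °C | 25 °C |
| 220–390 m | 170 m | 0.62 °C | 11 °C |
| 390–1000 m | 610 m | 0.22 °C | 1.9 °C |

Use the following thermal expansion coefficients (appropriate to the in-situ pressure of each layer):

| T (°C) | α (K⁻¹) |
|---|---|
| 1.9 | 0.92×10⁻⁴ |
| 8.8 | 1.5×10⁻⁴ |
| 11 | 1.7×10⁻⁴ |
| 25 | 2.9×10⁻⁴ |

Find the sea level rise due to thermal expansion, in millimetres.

about 100 mm

Layer 1 at 25 °C → α = 2.9×10⁻⁴ K⁻¹
Layer 2 at 11 °C → α = 1.7×10⁻⁴ K⁻¹
Layer 3 at 1.9 °C → α = 0.92×10⁻⁴ K⁻¹
0–220 m: 220 × 1.1 × 2.9×10⁻⁴ = 0.07018 m
Layer 2: 170 × 1.7×10⁻⁴ × 0.62 = 0.017918 m
0.92×10⁻⁴ × 610 × 0.22 = 0.0123464 m
Δh = 0.07018 + 0.017918 + 0.0123464 = 0.1004444 m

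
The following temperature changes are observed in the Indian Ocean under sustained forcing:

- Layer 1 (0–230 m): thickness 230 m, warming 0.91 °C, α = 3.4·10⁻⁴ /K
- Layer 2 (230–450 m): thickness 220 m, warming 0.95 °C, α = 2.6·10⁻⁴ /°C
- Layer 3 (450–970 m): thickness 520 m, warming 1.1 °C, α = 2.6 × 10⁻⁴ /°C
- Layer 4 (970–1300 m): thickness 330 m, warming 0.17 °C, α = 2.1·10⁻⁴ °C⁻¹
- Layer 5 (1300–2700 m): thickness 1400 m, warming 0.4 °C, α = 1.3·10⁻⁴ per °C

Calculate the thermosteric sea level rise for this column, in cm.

Δh = 35.9 cm

0–230 m: 0.91 × 230 × 3.4×10⁻⁴ = 0.071162 m
230–450 m: 2.6×10⁻⁴ × 0.95 × 220 = 0.05434 m
Layer 3: 2.6×10⁻⁴ × 1.1 × 520 = 0.14872 m
970–1300 m: 2.1×10⁻⁴ × 330 × 0.17 = 0.011781 m
Layer 5: 0.4 × 1400 × 1.3×10⁻⁴ = 0.07280 m
Δh = 0.071162 + 0.05434 + 0.14872 + 0.011781 + 0.07280 = 0.358803 m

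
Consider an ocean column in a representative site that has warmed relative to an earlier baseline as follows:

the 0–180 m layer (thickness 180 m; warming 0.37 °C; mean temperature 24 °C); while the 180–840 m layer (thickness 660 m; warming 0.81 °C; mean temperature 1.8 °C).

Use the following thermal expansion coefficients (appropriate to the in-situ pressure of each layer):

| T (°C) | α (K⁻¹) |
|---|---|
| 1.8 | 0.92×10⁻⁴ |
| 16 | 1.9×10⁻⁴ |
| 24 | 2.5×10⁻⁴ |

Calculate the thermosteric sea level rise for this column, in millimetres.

Layer 1 at 24 °C → α = 2.5×10⁻⁴ K⁻¹
Layer 2 at 1.8 °C → α = 0.92×10⁻⁴ K⁻¹
0–180 m: 0.37 × 180 × 2.5×10⁻⁴ = 0.01665 m
Layer 2: 0.92×10⁻⁴ × 0.81 × 660 = 0.0491832 m
Δh = 0.01665 + 0.0491832 = 0.0658332 m

66 mm of thermosteric rise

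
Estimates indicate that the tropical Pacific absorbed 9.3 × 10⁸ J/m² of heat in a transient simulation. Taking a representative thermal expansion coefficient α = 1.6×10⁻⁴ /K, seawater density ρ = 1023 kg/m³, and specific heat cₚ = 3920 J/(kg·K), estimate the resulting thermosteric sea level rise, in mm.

Δh = 37 mm

Δh = αQ/(ρcₚ) = 1.6×10⁻⁴ × 9.3×10⁸ / (1023 × 3920) ≈ 0.037106 m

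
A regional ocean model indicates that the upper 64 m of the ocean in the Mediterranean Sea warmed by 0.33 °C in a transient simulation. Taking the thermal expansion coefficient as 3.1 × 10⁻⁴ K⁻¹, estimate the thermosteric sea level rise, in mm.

Δh = αΔT·H = 3.1×10⁻⁴ × 0.33 × 64 = 0.0065472 m

6.55 mm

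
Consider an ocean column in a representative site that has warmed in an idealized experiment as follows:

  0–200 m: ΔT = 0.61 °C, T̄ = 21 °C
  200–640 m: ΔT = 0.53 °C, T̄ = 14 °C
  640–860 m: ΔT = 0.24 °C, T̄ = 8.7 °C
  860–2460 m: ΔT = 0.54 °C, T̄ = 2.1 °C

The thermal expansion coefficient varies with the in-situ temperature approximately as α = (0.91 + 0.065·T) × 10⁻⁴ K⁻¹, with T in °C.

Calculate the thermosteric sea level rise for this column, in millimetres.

Layer 1: α = (0.91 + 0.065×21)×10⁻⁴ = 2.275×10⁻⁴ K⁻¹
Layer 2: α = (0.91 + 0.065×14)×10⁻⁴ = 1.82×10⁻⁴ K⁻¹
Layer 3: α = (0.91 + 0.065×8.7)×10⁻⁴ = 1.4755×10⁻⁴ K⁻¹
Layer 4: α = (0.91 + 0.065×2.1)×10⁻⁴ = 1.0465×10⁻⁴ K⁻¹
Layer 1: 2.275×10⁻⁴ × 200 × 0.61 = 0.027755 m
0.53 × 1.82×10⁻⁴ × 440 = 0.0424424 m
640–860 m: 0.24 × 220 × 1.4755×10⁻⁴ = 0.00779064 m
860–2460 m: 1600 × 1.0465×10⁻⁴ × 0.54 = 0.0904176 m
Δh = 0.027755 + 0.0424424 + 0.00779064 + 0.0904176 = 0.16840564 m

168 mm of thermosteric rise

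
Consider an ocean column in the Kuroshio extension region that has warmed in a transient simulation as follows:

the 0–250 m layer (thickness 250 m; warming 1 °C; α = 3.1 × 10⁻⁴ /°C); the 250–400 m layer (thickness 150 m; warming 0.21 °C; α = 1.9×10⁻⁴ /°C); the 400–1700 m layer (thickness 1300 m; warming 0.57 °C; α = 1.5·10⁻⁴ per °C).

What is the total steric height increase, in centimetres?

Δh ≈ 19.5 cm

Layer 1: 250 × 1 × 3.1×10⁻⁴ = 0.07750 m
0.21 × 150 × 1.9×10⁻⁴ = 0.005985 m
400–1700 m: 0.57 × 1300 × 1.5×10⁻⁴ = 0.11115 m
Δh = 0.07750 + 0.005985 + 0.11115 = 0.194635 m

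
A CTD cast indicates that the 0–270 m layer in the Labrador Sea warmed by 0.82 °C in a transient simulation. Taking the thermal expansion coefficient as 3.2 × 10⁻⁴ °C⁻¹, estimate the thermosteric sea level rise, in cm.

Δh = αΔT·H = 3.2×10⁻⁴ × 0.82 × 270 = 0.070848 m

7.08 cm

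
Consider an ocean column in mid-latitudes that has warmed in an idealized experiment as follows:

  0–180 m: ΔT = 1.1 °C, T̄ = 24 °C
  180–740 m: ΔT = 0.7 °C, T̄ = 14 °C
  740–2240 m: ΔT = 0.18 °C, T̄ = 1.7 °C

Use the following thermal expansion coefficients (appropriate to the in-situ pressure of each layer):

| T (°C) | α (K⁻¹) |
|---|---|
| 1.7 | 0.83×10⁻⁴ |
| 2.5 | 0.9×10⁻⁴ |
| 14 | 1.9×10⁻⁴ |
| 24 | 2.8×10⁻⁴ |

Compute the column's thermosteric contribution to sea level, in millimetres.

Layer 1 at 24 °C → α = 2.8×10⁻⁴ K⁻¹
Layer 2 at 14 °C → α = 1.9×10⁻⁴ K⁻¹
Layer 3 at 1.7 °C → α = 0.83×10⁻⁴ K⁻¹
0–180 m: 1.1 × 180 × 2.8×10⁻⁴ = 0.05544 m
180–740 m: 560 × 0.7 × 1.9×10⁻⁴ = 0.07448 m
740–2240 m: 0.83×10⁻⁴ × 1500 × 0.18 = 0.02241 m
Δh = 0.05544 + 0.07448 + 0.02241 = 0.15233 m

152 mm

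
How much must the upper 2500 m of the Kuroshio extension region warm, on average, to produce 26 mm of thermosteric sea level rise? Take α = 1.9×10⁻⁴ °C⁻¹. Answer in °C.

0.055 °C

ΔT = Δh/(αH) = 0.026 / (1.9×10⁻⁴ × 2500) ≈ 0.05474 °C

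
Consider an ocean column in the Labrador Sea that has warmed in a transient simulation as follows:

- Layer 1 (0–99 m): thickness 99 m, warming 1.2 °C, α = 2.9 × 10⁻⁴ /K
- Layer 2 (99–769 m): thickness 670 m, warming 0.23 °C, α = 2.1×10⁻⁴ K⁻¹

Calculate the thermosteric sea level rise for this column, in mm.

66.8 mm

Layer 1: 99 × 1.2 × 2.9×10⁻⁴ = 0.034452 m
99–769 m: 0.23 × 670 × 2.1×10⁻⁴ = 0.032361 m
Δh = 0.034452 + 0.032361 = 0.066813 m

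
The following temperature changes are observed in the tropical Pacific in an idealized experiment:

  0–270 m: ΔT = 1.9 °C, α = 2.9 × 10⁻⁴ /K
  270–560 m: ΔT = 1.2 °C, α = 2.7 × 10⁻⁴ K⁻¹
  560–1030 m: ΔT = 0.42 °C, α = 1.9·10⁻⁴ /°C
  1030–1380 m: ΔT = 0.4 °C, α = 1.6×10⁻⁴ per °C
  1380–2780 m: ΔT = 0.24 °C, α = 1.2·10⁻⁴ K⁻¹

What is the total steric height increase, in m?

Δh = 0.34 m

0–270 m: 1.9 × 2.9×10⁻⁴ × 270 = 0.14877 m
270–560 m: 290 × 2.7×10⁻⁴ × 1.2 = 0.09396 m
470 × 0.42 × 1.9×10⁻⁴ = 0.037506 m
Layer 4: 350 × 0.4 × 1.6×10⁻⁴ = 0.02240 m
1.2×10⁻⁴ × 1400 × 0.24 = 0.04032 m
Δh = 0.14877 + 0.09396 + 0.037506 + 0.02240 + 0.04032 = 0.342956 m ≈ 0.34 m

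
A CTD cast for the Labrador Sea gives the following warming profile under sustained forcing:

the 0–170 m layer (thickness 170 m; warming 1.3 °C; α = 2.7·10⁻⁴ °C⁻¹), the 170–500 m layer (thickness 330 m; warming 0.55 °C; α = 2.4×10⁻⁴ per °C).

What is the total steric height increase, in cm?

10 cm of thermosteric rise

Layer 1: 2.7×10⁻⁴ × 170 × 1.3 = 0.05967 m
330 × 2.4×10⁻⁴ × 0.55 = 0.04356 m
Δh = 0.05967 + 0.04356 = 0.10323 m ≈ 10 cm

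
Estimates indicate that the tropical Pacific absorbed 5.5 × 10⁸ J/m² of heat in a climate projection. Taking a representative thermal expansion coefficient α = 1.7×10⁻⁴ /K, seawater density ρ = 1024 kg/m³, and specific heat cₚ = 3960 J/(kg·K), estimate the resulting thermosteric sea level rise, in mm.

Δh ≈ 23.1 mm

Δh = αQ/(ρcₚ) = 1.7×10⁻⁴ × 5.5×10⁸ / (1024 × 3960) ≈ 0.023058 m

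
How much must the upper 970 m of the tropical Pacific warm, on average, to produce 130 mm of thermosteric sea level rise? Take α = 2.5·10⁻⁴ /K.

0.536 K

ΔT = Δh/(αH) = 0.13 / (2.5×10⁻⁴ × 970) ≈ 0.5361 K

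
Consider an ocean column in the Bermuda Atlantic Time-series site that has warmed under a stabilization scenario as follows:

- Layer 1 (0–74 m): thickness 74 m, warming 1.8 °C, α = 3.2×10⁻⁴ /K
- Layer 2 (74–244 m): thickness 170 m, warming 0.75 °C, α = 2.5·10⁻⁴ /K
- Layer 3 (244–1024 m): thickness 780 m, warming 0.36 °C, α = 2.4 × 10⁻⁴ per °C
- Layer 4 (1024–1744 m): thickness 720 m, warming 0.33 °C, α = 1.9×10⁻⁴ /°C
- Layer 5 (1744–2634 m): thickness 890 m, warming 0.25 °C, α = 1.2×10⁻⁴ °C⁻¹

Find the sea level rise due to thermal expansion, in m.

0.21 m

0–74 m: 74 × 1.8 × 3.2×10⁻⁴ = 0.042624 m
74–244 m: 170 × 0.75 × 2.5×10⁻⁴ = 0.031875 m
244–1024 m: 0.36 × 780 × 2.4×10⁻⁴ = 0.067392 m
Layer 4: 1.9×10⁻⁴ × 720 × 0.33 = 0.045144 m
1744–2634 m: 0.25 × 1.2×10⁻⁴ × 890 = 0.02670 m
Δh = 0.042624 + 0.031875 + 0.067392 + 0.045144 + 0.02670 = 0.213735 m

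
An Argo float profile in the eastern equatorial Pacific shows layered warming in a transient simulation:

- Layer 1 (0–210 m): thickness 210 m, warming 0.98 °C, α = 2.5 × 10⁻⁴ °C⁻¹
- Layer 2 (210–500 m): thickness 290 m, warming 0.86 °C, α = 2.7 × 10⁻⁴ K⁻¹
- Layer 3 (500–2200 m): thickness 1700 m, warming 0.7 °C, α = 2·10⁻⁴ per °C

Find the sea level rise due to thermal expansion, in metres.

Layer 1: 0.98 × 2.5×10⁻⁴ × 210 = 0.05145 m
2.7×10⁻⁴ × 290 × 0.86 = 0.067338 m
0.7 × 2×10⁻⁴ × 1700 = 0.23800 m
Δh = 0.05145 + 0.067338 + 0.23800 = 0.356788 m

Δh ≈ 0.357 m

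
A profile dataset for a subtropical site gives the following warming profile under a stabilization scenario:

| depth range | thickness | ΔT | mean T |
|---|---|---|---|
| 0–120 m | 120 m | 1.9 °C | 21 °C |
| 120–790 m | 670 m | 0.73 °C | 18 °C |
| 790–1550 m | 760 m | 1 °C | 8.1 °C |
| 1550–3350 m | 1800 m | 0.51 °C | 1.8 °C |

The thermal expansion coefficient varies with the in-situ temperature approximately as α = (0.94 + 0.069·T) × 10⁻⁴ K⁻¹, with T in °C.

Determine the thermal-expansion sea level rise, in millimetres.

Layer 1: α = (0.94 + 0.069×21)×10⁻⁴ = 2.389×10⁻⁴ K⁻¹
Layer 2: α = (0.94 + 0.069×18)×10⁻⁴ = 2.182×10⁻⁴ K⁻¹
Layer 3: α = (0.94 + 0.069×8.1)×10⁻⁴ = 1.4989×10⁻⁴ K⁻¹
Layer 4: α = (0.94 + 0.069×1.8)×10⁻⁴ = 1.0642×10⁻⁴ K⁻¹
0–120 m: 120 × 2.389×10⁻⁴ × 1.9 = 0.0544692 m
120–790 m: 0.73 × 670 × 2.182×10⁻⁴ = 0.10672162 m
Layer 3: 1.4989×10⁻⁴ × 1 × 760 = 0.1139164 m
Layer 4: 1.0642×10⁻⁴ × 0.51 × 1800 = 0.09769356 m
Δh = 0.0544692 + 0.10672162 + 0.1139164 + 0.09769356 = 0.37280078 m

Δh = 373 mm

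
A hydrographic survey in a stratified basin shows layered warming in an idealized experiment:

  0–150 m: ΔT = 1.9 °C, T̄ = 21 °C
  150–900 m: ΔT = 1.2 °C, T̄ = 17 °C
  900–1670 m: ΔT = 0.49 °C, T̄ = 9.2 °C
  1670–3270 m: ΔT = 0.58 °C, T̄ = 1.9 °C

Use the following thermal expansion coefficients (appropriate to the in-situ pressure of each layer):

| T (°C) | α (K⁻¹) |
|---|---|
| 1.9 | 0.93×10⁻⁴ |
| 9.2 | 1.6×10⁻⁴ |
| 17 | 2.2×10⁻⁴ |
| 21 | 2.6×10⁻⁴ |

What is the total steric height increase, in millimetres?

Layer 1 at 21 °C → α = 2.6×10⁻⁴ K⁻¹
Layer 2 at 17 °C → α = 2.2×10⁻⁴ K⁻¹
Layer 3 at 9.2 °C → α = 1.6×10⁻⁴ K⁻¹
Layer 4 at 1.9 °C → α = 0.93×10⁻⁴ K⁻¹
0–150 m: 1.9 × 150 × 2.6×10⁻⁴ = 0.07410 m
750 × 1.2 × 2.2×10⁻⁴ = 0.19800 m
900–1670 m: 770 × 0.49 × 1.6×10⁻⁴ = 0.060368 m
Layer 4: 1600 × 0.58 × 0.93×10⁻⁴ = 0.086304 m
Δh = 0.07410 + 0.19800 + 0.060368 + 0.086304 = 0.418772 m ≈ 419 mm

419 mm of thermosteric rise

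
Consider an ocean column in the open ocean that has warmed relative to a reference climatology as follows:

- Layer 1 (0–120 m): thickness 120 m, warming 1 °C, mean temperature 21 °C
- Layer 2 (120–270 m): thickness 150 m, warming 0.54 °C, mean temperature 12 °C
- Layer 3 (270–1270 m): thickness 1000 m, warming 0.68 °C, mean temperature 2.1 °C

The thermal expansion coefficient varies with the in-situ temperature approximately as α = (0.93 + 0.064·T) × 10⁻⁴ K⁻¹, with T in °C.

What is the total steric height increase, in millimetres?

Δh = 113 mm

Layer 1: α = (0.93 + 0.064×21)×10⁻⁴ = 2.274×10⁻⁴ K⁻¹
Layer 2: α = (0.93 + 0.064×12)×10⁻⁴ = 1.698×10⁻⁴ K⁻¹
Layer 3: α = (0.93 + 0.064×2.1)×10⁻⁴ = 1.0644×10⁻⁴ K⁻¹
0–120 m: 120 × 2.274×10⁻⁴ × 1 = 0.027288 m
120–270 m: 0.54 × 1.698×10⁻⁴ × 150 = 0.0137538 m
270–1270 m: 1000 × 1.0644×10⁻⁴ × 0.68 = 0.0723792 m
Δh = 0.027288 + 0.0137538 + 0.0723792 = 0.113421 m ≈ 113 mm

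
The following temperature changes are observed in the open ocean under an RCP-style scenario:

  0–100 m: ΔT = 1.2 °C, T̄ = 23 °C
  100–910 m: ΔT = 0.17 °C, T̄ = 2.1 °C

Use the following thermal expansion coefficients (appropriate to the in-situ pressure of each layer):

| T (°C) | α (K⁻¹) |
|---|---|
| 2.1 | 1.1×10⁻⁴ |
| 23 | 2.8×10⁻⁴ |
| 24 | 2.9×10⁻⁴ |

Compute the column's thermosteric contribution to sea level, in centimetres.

Layer 1 at 23 °C → α = 2.8×10⁻⁴ K⁻¹
Layer 2 at 2.1 °C → α = 1.1×10⁻⁴ K⁻¹
Layer 1: 100 × 1.2 × 2.8×10⁻⁴ = 0.03360 m
810 × 1.1×10⁻⁴ × 0.17 = 0.015147 m
Δh = 0.03360 + 0.015147 = 0.048747 m ≈ 4.87 cm

4.87 cm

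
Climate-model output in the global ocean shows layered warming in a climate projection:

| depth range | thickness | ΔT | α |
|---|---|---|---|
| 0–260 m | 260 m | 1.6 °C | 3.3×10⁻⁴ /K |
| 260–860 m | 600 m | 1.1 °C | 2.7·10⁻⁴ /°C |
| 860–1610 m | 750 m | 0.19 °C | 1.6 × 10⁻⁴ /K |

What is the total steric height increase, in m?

Layer 1: 1.6 × 3.3×10⁻⁴ × 260 = 0.13728 m
260–860 m: 600 × 2.7×10⁻⁴ × 1.1 = 0.17820 m
860–1610 m: 1.6×10⁻⁴ × 750 × 0.19 = 0.02280 m
Δh = 0.13728 + 0.17820 + 0.02280 = 0.33828 m

Δh ≈ 0.338 m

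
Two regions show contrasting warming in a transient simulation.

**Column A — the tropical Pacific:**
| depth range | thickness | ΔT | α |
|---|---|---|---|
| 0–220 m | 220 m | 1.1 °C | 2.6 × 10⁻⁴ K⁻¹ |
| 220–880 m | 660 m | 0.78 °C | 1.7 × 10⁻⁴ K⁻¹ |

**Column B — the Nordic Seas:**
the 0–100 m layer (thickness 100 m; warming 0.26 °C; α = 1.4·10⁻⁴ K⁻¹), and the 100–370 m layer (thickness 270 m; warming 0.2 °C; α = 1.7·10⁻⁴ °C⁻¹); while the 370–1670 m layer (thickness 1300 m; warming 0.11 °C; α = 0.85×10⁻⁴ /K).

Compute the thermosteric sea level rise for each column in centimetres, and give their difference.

Δh_A ≈ 15.0 cm, Δh_B ≈ 2.50 cm; difference ≈ 12.5 cm

A 0–220 m: 2.6×10⁻⁴ × 1.1 × 220 = 0.06292 m
A Layer 2: 0.78 × 1.7×10⁻⁴ × 660 = 0.087516 m
A total: 0.150436 m
B 100 × 0.26 × 1.4×10⁻⁴ = 0.00364 m
B Layer 2: 1.7×10⁻⁴ × 0.2 × 270 = 0.00918 m
B 370–1670 m: 0.11 × 1300 × 0.85×10⁻⁴ = 0.012155 m
B total: 0.024975 m
Difference: 0.150436 − 0.024975 = 0.125461 m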